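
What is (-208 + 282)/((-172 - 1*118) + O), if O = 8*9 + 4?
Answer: -37/107 ≈ -0.34579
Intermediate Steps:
O = 76 (O = 72 + 4 = 76)
(-208 + 282)/((-172 - 1*118) + O) = (-208 + 282)/((-172 - 1*118) + 76) = 74/((-172 - 118) + 76) = 74/(-290 + 76) = 74/(-214) = 74*(-1/214) = -37/107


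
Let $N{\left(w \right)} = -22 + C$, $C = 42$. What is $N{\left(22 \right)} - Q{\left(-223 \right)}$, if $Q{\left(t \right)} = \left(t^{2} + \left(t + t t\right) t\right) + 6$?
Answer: $10990123$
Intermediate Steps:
$N{\left(w \right)} = 20$ ($N{\left(w \right)} = -22 + 42 = 20$)
$Q{\left(t \right)} = 6 + t^{2} + t \left(t + t^{2}\right)$ ($Q{\left(t \right)} = \left(t^{2} + \left(t + t^{2}\right) t\right) + 6 = \left(t^{2} + t \left(t + t^{2}\right)\right) + 6 = 6 + t^{2} + t \left(t + t^{2}\right)$)
$N{\left(22 \right)} - Q{\left(-223 \right)} = 20 - \left(6 + \left(-223\right)^{3} + 2 \left(-223\right)^{2}\right) = 20 - \left(6 - 11089567 + 2 \cdot 49729\right) = 20 - \left(6 - 11089567 + 99458\right) = 20 - -10990103 = 20 + 10990103 = 10990123$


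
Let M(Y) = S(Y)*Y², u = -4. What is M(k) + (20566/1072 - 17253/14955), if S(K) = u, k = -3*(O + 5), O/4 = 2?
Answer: -16208026421/2671960 ≈ -6066.0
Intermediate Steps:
O = 8 (O = 4*2 = 8)
k = -39 (k = -3*(8 + 5) = -3*13 = -39)
S(K) = -4
M(Y) = -4*Y²
M(k) + (20566/1072 - 17253/14955) = -4*(-39)² + (20566/1072 - 17253/14955) = -4*1521 + (20566*(1/1072) - 17253*1/14955) = -6084 + (10283/536 - 5751/4985) = -6084 + 48178219/2671960 = -16208026421/2671960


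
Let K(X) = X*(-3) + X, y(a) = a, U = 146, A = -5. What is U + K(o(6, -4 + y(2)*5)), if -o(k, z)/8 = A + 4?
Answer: 130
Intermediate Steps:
o(k, z) = 8 (o(k, z) = -8*(-5 + 4) = -8*(-1) = 8)
K(X) = -2*X (K(X) = -3*X + X = -2*X)
U + K(o(6, -4 + y(2)*5)) = 146 - 2*8 = 146 - 16 = 130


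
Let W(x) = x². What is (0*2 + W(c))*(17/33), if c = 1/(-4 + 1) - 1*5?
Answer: 4352/297 ≈ 14.653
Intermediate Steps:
c = -16/3 (c = 1/(-3) - 5 = -⅓ - 5 = -16/3 ≈ -5.3333)
(0*2 + W(c))*(17/33) = (0*2 + (-16/3)²)*(17/33) = (0 + 256/9)*(17*(1/33)) = (256/9)*(17/33) = 4352/297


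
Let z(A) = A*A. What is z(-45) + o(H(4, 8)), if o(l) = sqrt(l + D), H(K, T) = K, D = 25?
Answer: 2025 + sqrt(29) ≈ 2030.4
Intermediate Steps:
z(A) = A**2
o(l) = sqrt(25 + l) (o(l) = sqrt(l + 25) = sqrt(25 + l))
z(-45) + o(H(4, 8)) = (-45)**2 + sqrt(25 + 4) = 2025 + sqrt(29)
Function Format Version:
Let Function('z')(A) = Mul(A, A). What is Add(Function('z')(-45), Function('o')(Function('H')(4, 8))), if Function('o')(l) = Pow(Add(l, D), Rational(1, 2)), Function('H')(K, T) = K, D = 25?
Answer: Add(2025, Pow(29, Rational(1, 2))) ≈ 2030.4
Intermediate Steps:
Function('z')(A) = Pow(A, 2)
Function('o')(l) = Pow(Add(25, l), Rational(1, 2)) (Function('o')(l) = Pow(Add(l, 25), Rational(1, 2)) = Pow(Add(25, l), Rational(1, 2)))
Add(Function('z')(-45), Function('o')(Function('H')(4, 8))) = Add(Pow(-45, 2), Pow(Add(25, 4), Rational(1, 2))) = Add(2025, Pow(29, Rational(1, 2)))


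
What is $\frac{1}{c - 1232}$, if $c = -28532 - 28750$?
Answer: $- \frac{1}{58514} \approx -1.709 \cdot 10^{-5}$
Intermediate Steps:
$c = -57282$
$\frac{1}{c - 1232} = \frac{1}{-57282 - 1232} = \frac{1}{-58514} = - \frac{1}{58514}$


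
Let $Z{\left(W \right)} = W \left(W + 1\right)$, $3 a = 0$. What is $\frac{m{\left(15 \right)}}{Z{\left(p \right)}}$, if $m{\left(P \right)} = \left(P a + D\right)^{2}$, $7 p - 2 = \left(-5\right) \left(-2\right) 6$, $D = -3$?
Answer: $\frac{147}{1426} \approx 0.10309$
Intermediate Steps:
$a = 0$ ($a = \frac{1}{3} \cdot 0 = 0$)
$p = \frac{62}{7}$ ($p = \frac{2}{7} + \frac{\left(-5\right) \left(-2\right) 6}{7} = \frac{2}{7} + \frac{10 \cdot 6}{7} = \frac{2}{7} + \frac{1}{7} \cdot 60 = \frac{2}{7} + \frac{60}{7} = \frac{62}{7} \approx 8.8571$)
$m{\left(P \right)} = 9$ ($m{\left(P \right)} = \left(P 0 - 3\right)^{2} = \left(0 - 3\right)^{2} = \left(-3\right)^{2} = 9$)
$Z{\left(W \right)} = W \left(1 + W\right)$
$\frac{m{\left(15 \right)}}{Z{\left(p \right)}} = \frac{9}{\frac{62}{7} \left(1 + \frac{62}{7}\right)} = \frac{9}{\frac{62}{7} \cdot \frac{69}{7}} = \frac{9}{\frac{4278}{49}} = 9 \cdot \frac{49}{4278} = \frac{147}{1426}$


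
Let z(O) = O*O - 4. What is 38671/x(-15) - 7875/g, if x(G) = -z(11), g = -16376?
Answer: -632354921/1915992 ≈ -330.04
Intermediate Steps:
z(O) = -4 + O² (z(O) = O² - 4 = -4 + O²)
x(G) = -117 (x(G) = -(-4 + 11²) = -(-4 + 121) = -1*117 = -117)
38671/x(-15) - 7875/g = 38671/(-117) - 7875/(-16376) = 38671*(-1/117) - 7875*(-1/16376) = -38671/117 + 7875/16376 = -632354921/1915992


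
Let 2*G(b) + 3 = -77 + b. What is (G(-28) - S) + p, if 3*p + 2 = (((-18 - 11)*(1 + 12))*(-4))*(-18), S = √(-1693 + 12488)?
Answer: -27308/3 - √10795 ≈ -9206.6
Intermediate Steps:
G(b) = -40 + b/2 (G(b) = -3/2 + (-77 + b)/2 = -3/2 + (-77/2 + b/2) = -40 + b/2)
S = √10795 ≈ 103.90
p = -27146/3 (p = -⅔ + ((((-18 - 11)*(1 + 12))*(-4))*(-18))/3 = -⅔ + ((-29*13*(-4))*(-18))/3 = -⅔ + (-377*(-4)*(-18))/3 = -⅔ + (1508*(-18))/3 = -⅔ + (⅓)*(-27144) = -⅔ - 9048 = -27146/3 ≈ -9048.7)
(G(-28) - S) + p = ((-40 + (½)*(-28)) - √10795) - 27146/3 = ((-40 - 14) - √10795) - 27146/3 = (-54 - √10795) - 27146/3 = -27308/3 - √10795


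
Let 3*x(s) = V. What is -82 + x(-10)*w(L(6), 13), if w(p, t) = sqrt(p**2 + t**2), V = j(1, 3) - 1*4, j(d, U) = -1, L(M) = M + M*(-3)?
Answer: -82 - 5*sqrt(313)/3 ≈ -111.49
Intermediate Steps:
L(M) = -2*M (L(M) = M - 3*M = -2*M)
V = -5 (V = -1 - 1*4 = -1 - 4 = -5)
x(s) = -5/3 (x(s) = (1/3)*(-5) = -5/3)
-82 + x(-10)*w(L(6), 13) = -82 - 5*sqrt((-2*6)**2 + 13**2)/3 = -82 - 5*sqrt((-12)**2 + 169)/3 = -82 - 5*sqrt(144 + 169)/3 = -82 - 5*sqrt(313)/3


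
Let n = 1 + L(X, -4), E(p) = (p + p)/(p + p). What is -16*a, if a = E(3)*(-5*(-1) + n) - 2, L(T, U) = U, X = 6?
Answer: 0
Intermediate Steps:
E(p) = 1 (E(p) = (2*p)/((2*p)) = (2*p)*(1/(2*p)) = 1)
n = -3 (n = 1 - 4 = -3)
a = 0 (a = 1*(-5*(-1) - 3) - 2 = 1*(5 - 3) - 2 = 1*2 - 2 = 2 - 2 = 0)
-16*a = -16*0 = 0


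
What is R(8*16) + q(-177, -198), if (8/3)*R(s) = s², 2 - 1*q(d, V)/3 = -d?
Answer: 5619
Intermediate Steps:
q(d, V) = 6 + 3*d (q(d, V) = 6 - (-3)*d = 6 + 3*d)
R(s) = 3*s²/8
R(8*16) + q(-177, -198) = 3*(8*16)²/8 + (6 + 3*(-177)) = (3/8)*128² + (6 - 531) = (3/8)*16384 - 525 = 6144 - 525 = 5619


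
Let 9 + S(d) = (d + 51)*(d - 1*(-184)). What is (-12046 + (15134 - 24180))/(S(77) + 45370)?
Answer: -21092/78769 ≈ -0.26777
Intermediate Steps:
S(d) = -9 + (51 + d)*(184 + d) (S(d) = -9 + (d + 51)*(d - 1*(-184)) = -9 + (51 + d)*(d + 184) = -9 + (51 + d)*(184 + d))
(-12046 + (15134 - 24180))/(S(77) + 45370) = (-12046 + (15134 - 24180))/((9375 + 77² + 235*77) + 45370) = (-12046 - 9046)/((9375 + 5929 + 18095) + 45370) = -21092/(33399 + 45370) = -21092/78769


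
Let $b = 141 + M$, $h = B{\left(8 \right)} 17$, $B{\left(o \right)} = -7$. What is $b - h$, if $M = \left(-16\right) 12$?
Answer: $68$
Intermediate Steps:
$M = -192$
$h = -119$ ($h = \left(-7\right) 17 = -119$)
$b = -51$ ($b = 141 - 192 = -51$)
$b - h = -51 - -119 = -51 + 119 = 68$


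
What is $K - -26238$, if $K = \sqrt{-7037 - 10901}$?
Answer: $26238 + i \sqrt{17938} \approx 26238.0 + 133.93 i$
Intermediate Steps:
$K = i \sqrt{17938}$ ($K = \sqrt{-17938} = i \sqrt{17938} \approx 133.93 i$)
$K - -26238 = i \sqrt{17938} - -26238 = i \sqrt{17938} + 26238 = 26238 + i \sqrt{17938}$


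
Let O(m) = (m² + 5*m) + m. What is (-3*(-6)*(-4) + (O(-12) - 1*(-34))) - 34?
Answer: 0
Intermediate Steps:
O(m) = m² + 6*m
(-3*(-6)*(-4) + (O(-12) - 1*(-34))) - 34 = (-3*(-6)*(-4) + (-12*(6 - 12) - 1*(-34))) - 34 = (18*(-4) + (-12*(-6) + 34)) - 34 = (-72 + (72 + 34)) - 34 = (-72 + 106) - 34 = 34 - 34 = 0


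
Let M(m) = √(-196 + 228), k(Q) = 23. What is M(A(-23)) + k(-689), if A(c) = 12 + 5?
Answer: 23 + 4*√2 ≈ 28.657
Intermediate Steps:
A(c) = 17
M(m) = 4*√2 (M(m) = √32 = 4*√2)
M(A(-23)) + k(-689) = 4*√2 + 23 = 23 + 4*√2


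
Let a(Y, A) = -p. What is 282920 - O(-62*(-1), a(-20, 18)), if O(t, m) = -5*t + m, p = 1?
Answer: 283231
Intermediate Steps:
a(Y, A) = -1 (a(Y, A) = -1*1 = -1)
O(t, m) = m - 5*t
282920 - O(-62*(-1), a(-20, 18)) = 282920 - (-1 - (-310)*(-1)) = 282920 - (-1 - 5*62) = 282920 - (-1 - 310) = 282920 - 1*(-311) = 282920 + 311 = 283231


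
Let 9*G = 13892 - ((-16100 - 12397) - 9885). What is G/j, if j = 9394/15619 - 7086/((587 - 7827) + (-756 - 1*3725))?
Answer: 1594969468321/331174962 ≈ 4816.1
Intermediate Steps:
G = 52274/9 (G = (13892 - ((-16100 - 12397) - 9885))/9 = (13892 - (-28497 - 9885))/9 = (13892 - 1*(-38382))/9 = (13892 + 38382)/9 = (1/9)*52274 = 52274/9 ≈ 5808.2)
j = 73594436/61023433 (j = 9394*(1/15619) - 7086/(-7240 + (-756 - 3725)) = 9394/15619 - 7086/(-7240 - 4481) = 9394/15619 - 7086/(-11721) = 9394/15619 - 7086*(-1/11721) = 9394/15619 + 2362/3907 = 73594436/61023433 ≈ 1.2060)
G/j = 52274/(9*(73594436/61023433)) = (52274/9)*(61023433/73594436) = 1594969468321/331174962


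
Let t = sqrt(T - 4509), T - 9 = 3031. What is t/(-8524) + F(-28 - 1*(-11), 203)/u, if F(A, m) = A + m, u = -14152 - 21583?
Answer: -186/35735 - I*sqrt(1469)/8524 ≈ -0.005205 - 0.0044964*I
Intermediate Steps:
u = -35735
T = 3040 (T = 9 + 3031 = 3040)
t = I*sqrt(1469) (t = sqrt(3040 - 4509) = sqrt(-1469) = I*sqrt(1469) ≈ 38.328*I)
t/(-8524) + F(-28 - 1*(-11), 203)/u = (I*sqrt(1469))/(-8524) + ((-28 - 1*(-11)) + 203)/(-35735) = (I*sqrt(1469))*(-1/8524) + ((-28 + 11) + 203)*(-1/35735) = -I*sqrt(1469)/8524 + (-17 + 203)*(-1/35735) = -I*sqrt(1469)/8524 + 186*(-1/35735) = -I*sqrt(1469)/8524 - 186/35735 = -186/35735 - I*sqrt(1469)/8524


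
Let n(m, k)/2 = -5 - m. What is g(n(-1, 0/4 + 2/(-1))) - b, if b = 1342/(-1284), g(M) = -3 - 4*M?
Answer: 19289/642 ≈ 30.045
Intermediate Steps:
n(m, k) = -10 - 2*m (n(m, k) = 2*(-5 - m) = -10 - 2*m)
b = -671/642 (b = 1342*(-1/1284) = -671/642 ≈ -1.0452)
g(n(-1, 0/4 + 2/(-1))) - b = (-3 - 4*(-10 - 2*(-1))) - 1*(-671/642) = (-3 - 4*(-10 + 2)) + 671/642 = (-3 - 4*(-8)) + 671/642 = (-3 + 32) + 671/642 = 29 + 671/642 = 19289/642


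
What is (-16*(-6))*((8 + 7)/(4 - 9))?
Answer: -288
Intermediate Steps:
(-16*(-6))*((8 + 7)/(4 - 9)) = 96*(15/(-5)) = 96*(15*(-1/5)) = 96*(-3) = -288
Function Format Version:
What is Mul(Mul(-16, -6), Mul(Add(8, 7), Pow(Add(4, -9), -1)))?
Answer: -288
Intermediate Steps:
Mul(Mul(-16, -6), Mul(Add(8, 7), Pow(Add(4, -9), -1))) = Mul(96, Mul(15, Pow(-5, -1))) = Mul(96, Mul(15, Rational(-1, 5))) = Mul(96, -3) = -288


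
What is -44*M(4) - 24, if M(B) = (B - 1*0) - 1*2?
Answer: -112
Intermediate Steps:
M(B) = -2 + B (M(B) = (B + 0) - 2 = B - 2 = -2 + B)
-44*M(4) - 24 = -44*(-2 + 4) - 24 = -44*2 - 24 = -88 - 24 = -112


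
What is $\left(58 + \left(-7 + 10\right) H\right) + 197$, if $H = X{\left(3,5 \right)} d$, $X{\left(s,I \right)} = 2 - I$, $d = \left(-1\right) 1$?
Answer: $264$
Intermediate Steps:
$d = -1$
$H = 3$ ($H = \left(2 - 5\right) \left(-1\right) = \left(-3\right) \left(-1\right) = 3$)
$\left(58 + \left(-7 + 10\right) H\right) + 197 = \left(58 + \left(-7 + 10\right) 3\right) + 197 = \left(58 + 3 \cdot 3\right) + 197 = \left(58 + 9\right) + 197 = 67 + 197 = 264$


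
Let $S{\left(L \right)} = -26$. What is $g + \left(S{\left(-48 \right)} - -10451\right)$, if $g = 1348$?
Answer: $11773$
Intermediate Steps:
$g + \left(S{\left(-48 \right)} - -10451\right) = 1348 - -10425 = 1348 + \left(-26 + 10451\right) = 1348 + 10425 = 11773$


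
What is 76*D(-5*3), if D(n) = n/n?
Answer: 76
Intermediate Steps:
D(n) = 1
76*D(-5*3) = 76*1 = 76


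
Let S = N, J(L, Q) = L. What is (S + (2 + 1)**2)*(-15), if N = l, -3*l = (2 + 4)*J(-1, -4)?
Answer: -165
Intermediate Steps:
l = 2 (l = -(2 + 4)*(-1)/3 = -2*(-1) = -1/3*(-6) = 2)
N = 2
S = 2
(S + (2 + 1)**2)*(-15) = (2 + (2 + 1)**2)*(-15) = (2 + 3**2)*(-15) = (2 + 9)*(-15) = 11*(-15) = -165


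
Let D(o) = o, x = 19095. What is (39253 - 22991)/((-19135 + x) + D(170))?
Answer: 8131/65 ≈ 125.09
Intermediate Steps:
(39253 - 22991)/((-19135 + x) + D(170)) = (39253 - 22991)/((-19135 + 19095) + 170) = 16262/(-40 + 170) = 16262/130 = 16262*(1/130) = 8131/65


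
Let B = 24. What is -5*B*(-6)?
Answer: 720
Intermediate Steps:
-5*B*(-6) = -5*24*(-6) = -120*(-6) = 720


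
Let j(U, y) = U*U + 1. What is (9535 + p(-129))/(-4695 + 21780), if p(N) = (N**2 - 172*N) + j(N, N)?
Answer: 65006/17085 ≈ 3.8049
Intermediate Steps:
j(U, y) = 1 + U**2 (j(U, y) = U**2 + 1 = 1 + U**2)
p(N) = 1 - 172*N + 2*N**2 (p(N) = (N**2 - 172*N) + (1 + N**2) = 1 - 172*N + 2*N**2)
(9535 + p(-129))/(-4695 + 21780) = (9535 + (1 - 172*(-129) + 2*(-129)**2))/(-4695 + 21780) = (9535 + (1 + 22188 + 2*16641))/17085 = (9535 + (1 + 22188 + 33282))*(1/17085) = (9535 + 55471)*(1/17085) = 65006*(1/17085) = 65006/17085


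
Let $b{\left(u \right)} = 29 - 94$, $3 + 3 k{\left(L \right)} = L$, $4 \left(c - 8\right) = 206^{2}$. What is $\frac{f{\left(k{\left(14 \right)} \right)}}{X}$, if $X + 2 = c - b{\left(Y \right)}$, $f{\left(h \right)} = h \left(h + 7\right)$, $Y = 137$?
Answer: $\frac{44}{12015} \approx 0.0036621$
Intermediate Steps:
$c = 10617$ ($c = 8 + \frac{206^{2}}{4} = 8 + \frac{1}{4} \cdot 42436 = 8 + 10609 = 10617$)
$k{\left(L \right)} = -1 + \frac{L}{3}$
$f{\left(h \right)} = h \left(7 + h\right)$
$b{\left(u \right)} = -65$
$X = 10680$ ($X = -2 + \left(10617 - -65\right) = -2 + \left(10617 + 65\right) = -2 + 10682 = 10680$)
$\frac{f{\left(k{\left(14 \right)} \right)}}{X} = \frac{\left(-1 + \frac{1}{3} \cdot 14\right) \left(7 + \left(-1 + \frac{1}{3} \cdot 14\right)\right)}{10680} = \left(-1 + \frac{14}{3}\right) \left(7 + \left(-1 + \frac{14}{3}\right)\right) \frac{1}{10680} = \frac{11 \left(7 + \frac{11}{3}\right)}{3} \cdot \frac{1}{10680} = \frac{11}{3} \cdot \frac{32}{3} \cdot \frac{1}{10680} = \frac{352}{9} \cdot \frac{1}{10680} = \frac{44}{12015}$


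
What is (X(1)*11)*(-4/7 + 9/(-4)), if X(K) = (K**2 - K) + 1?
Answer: -869/28 ≈ -31.036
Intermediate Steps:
X(K) = 1 + K**2 - K
(X(1)*11)*(-4/7 + 9/(-4)) = ((1 + 1**2 - 1*1)*11)*(-4/7 + 9/(-4)) = ((1 + 1 - 1)*11)*(-4*1/7 + 9*(-1/4)) = (1*11)*(-4/7 - 9/4) = 11*(-79/28) = -869/28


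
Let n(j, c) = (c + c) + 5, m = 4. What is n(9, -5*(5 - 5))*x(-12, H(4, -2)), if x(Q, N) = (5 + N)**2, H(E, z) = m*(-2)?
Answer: 45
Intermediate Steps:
H(E, z) = -8 (H(E, z) = 4*(-2) = -8)
n(j, c) = 5 + 2*c (n(j, c) = 2*c + 5 = 5 + 2*c)
n(9, -5*(5 - 5))*x(-12, H(4, -2)) = (5 + 2*(-5*(5 - 5)))*(5 - 8)**2 = (5 + 2*(-5*0))*(-3)**2 = (5 + 2*0)*9 = (5 + 0)*9 = 5*9 = 45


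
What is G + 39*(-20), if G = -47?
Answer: -827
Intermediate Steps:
G + 39*(-20) = -47 + 39*(-20) = -47 - 780 = -827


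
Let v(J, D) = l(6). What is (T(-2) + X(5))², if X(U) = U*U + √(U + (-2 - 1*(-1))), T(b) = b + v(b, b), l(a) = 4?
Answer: 841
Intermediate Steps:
v(J, D) = 4
T(b) = 4 + b (T(b) = b + 4 = 4 + b)
X(U) = U² + √(-1 + U) (X(U) = U² + √(U + (-2 + 1)) = U² + √(U - 1) = U² + √(-1 + U))
(T(-2) + X(5))² = ((4 - 2) + (5² + √(-1 + 5)))² = (2 + (25 + √4))² = (2 + (25 + 2))² = (2 + 27)² = 29² = 841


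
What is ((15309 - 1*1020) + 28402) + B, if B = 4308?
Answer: 46999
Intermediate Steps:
((15309 - 1*1020) + 28402) + B = ((15309 - 1*1020) + 28402) + 4308 = ((15309 - 1020) + 28402) + 4308 = (14289 + 28402) + 4308 = 42691 + 4308 = 46999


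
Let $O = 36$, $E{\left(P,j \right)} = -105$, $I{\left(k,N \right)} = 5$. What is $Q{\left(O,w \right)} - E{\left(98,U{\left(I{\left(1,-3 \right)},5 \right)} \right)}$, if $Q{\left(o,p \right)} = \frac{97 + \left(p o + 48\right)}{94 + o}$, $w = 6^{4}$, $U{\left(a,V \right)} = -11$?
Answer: $\frac{60451}{130} \approx 465.01$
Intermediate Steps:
$w = 1296$
$Q{\left(o,p \right)} = \frac{145 + o p}{94 + o}$ ($Q{\left(o,p \right)} = \frac{97 + \left(o p + 48\right)}{94 + o} = \frac{97 + \left(48 + o p\right)}{94 + o} = \frac{145 + o p}{94 + o}$)
$Q{\left(O,w \right)} - E{\left(98,U{\left(I{\left(1,-3 \right)},5 \right)} \right)} = \frac{145 + 36 \cdot 1296}{94 + 36} - -105 = \frac{145 + 46656}{130} + 105 = \frac{1}{130} \cdot 46801 + 105 = \frac{46801}{130} + 105 = \frac{60451}{130}$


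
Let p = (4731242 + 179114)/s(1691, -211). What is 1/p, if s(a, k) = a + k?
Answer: 370/1227589 ≈ 0.00030140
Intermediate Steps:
p = 1227589/370 (p = (4731242 + 179114)/(1691 - 211) = 4910356/1480 = 4910356*(1/1480) = 1227589/370 ≈ 3317.8)
1/p = 1/(1227589/370) = 370/1227589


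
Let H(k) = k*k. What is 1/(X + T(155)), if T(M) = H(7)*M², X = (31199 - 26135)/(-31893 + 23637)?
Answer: 344/404965189 ≈ 8.4946e-7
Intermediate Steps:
H(k) = k²
X = -211/344 (X = 5064/(-8256) = 5064*(-1/8256) = -211/344 ≈ -0.61337)
T(M) = 49*M² (T(M) = 7²*M² = 49*M²)
1/(X + T(155)) = 1/(-211/344 + 49*155²) = 1/(-211/344 + 49*24025) = 1/(-211/344 + 1177225) = 1/(404965189/344) = 344/404965189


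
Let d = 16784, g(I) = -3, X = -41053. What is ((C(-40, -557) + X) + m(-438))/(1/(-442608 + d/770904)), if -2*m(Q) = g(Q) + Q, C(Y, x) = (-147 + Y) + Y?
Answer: 583743357762019/32121 ≈ 1.8173e+10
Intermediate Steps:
C(Y, x) = -147 + 2*Y
m(Q) = 3/2 - Q/2 (m(Q) = -(-3 + Q)/2 = 3/2 - Q/2)
((C(-40, -557) + X) + m(-438))/(1/(-442608 + d/770904)) = (((-147 + 2*(-40)) - 41053) + (3/2 - ½*(-438)))/(1/(-442608 + 16784/770904)) = (((-147 - 80) - 41053) + (3/2 + 219))/(1/(-442608 + 16784*(1/770904))) = ((-227 - 41053) + 441/2)/(1/(-442608 + 2098/96363)) = (-41280 + 441/2)/(1/(-42651032606/96363)) = -82119/(2*(-96363/42651032606)) = -82119/2*(-42651032606/96363) = 583743357762019/32121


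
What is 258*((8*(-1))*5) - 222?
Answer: -10542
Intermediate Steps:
258*((8*(-1))*5) - 222 = 258*(-8*5) - 222 = 258*(-40) - 222 = -10320 - 222 = -10542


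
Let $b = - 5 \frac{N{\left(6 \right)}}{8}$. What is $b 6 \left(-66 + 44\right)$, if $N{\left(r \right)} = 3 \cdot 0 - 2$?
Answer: $-165$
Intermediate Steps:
$N{\left(r \right)} = -2$ ($N{\left(r \right)} = 0 - 2 = -2$)
$b = \frac{5}{4}$ ($b = - 5 \left(- \frac{2}{8}\right) = - 5 \left(\left(-2\right) \frac{1}{8}\right) = \left(-5\right) \left(- \frac{1}{4}\right) = \frac{5}{4} \approx 1.25$)
$b 6 \left(-66 + 44\right) = \frac{5}{4} \cdot 6 \left(-66 + 44\right) = \frac{15}{2} \left(-22\right) = -165$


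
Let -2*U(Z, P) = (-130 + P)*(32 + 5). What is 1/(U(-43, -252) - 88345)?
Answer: -1/81278 ≈ -1.2303e-5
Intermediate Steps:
U(Z, P) = 2405 - 37*P/2 (U(Z, P) = -(-130 + P)*(32 + 5)/2 = -(-130 + P)*37/2 = -(-4810 + 37*P)/2 = 2405 - 37*P/2)
1/(U(-43, -252) - 88345) = 1/((2405 - 37/2*(-252)) - 88345) = 1/((2405 + 4662) - 88345) = 1/(7067 - 88345) = 1/(-81278) = -1/81278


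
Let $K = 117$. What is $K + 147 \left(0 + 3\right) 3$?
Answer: $1440$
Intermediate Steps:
$K + 147 \left(0 + 3\right) 3 = 117 + 147 \left(0 + 3\right) 3 = 117 + 147 \cdot 3 \cdot 3 = 117 + 147 \cdot 9 = 117 + 1323 = 1440$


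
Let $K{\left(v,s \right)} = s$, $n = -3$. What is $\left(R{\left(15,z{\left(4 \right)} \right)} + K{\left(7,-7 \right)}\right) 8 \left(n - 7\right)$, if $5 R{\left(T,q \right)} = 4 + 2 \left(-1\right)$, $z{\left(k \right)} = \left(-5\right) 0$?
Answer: $528$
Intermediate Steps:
$z{\left(k \right)} = 0$
$R{\left(T,q \right)} = \frac{2}{5}$ ($R{\left(T,q \right)} = \frac{4 + 2 \left(-1\right)}{5} = \frac{4 - 2}{5} = \frac{1}{5} \cdot 2 = \frac{2}{5}$)
$\left(R{\left(15,z{\left(4 \right)} \right)} + K{\left(7,-7 \right)}\right) 8 \left(n - 7\right) = \left(\frac{2}{5} - 7\right) 8 \left(-3 - 7\right) = - \frac{33 \cdot 8 \left(-10\right)}{5} = \left(- \frac{33}{5}\right) \left(-80\right) = 528$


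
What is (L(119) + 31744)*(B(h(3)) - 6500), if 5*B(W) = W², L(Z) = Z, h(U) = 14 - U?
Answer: -1031692077/5 ≈ -2.0634e+8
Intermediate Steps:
B(W) = W²/5
(L(119) + 31744)*(B(h(3)) - 6500) = (119 + 31744)*((14 - 1*3)²/5 - 6500) = 31863*((14 - 3)²/5 - 6500) = 31863*((⅕)*11² - 6500) = 31863*((⅕)*121 - 6500) = 31863*(121/5 - 6500) = 31863*(-32379/5) = -1031692077/5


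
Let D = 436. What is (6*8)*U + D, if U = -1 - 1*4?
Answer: 196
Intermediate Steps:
U = -5 (U = -1 - 4 = -5)
(6*8)*U + D = (6*8)*(-5) + 436 = 48*(-5) + 436 = -240 + 436 = 196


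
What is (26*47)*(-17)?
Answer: -20774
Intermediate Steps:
(26*47)*(-17) = 1222*(-17) = -20774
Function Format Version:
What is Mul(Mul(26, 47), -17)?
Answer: -20774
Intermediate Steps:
Mul(Mul(26, 47), -17) = Mul(1222, -17) = -20774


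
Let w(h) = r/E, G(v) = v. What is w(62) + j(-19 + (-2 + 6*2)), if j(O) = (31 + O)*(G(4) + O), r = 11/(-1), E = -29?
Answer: -3179/29 ≈ -109.62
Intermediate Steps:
r = -11 (r = 11*(-1) = -11)
w(h) = 11/29 (w(h) = -11/(-29) = -11*(-1/29) = 11/29)
j(O) = (4 + O)*(31 + O) (j(O) = (31 + O)*(4 + O) = (4 + O)*(31 + O))
w(62) + j(-19 + (-2 + 6*2)) = 11/29 + (124 + (-19 + (-2 + 6*2))**2 + 35*(-19 + (-2 + 6*2))) = 11/29 + (124 + (-19 + (-2 + 12))**2 + 35*(-19 + (-2 + 12))) = 11/29 + (124 + (-19 + 10)**2 + 35*(-19 + 10)) = 11/29 + (124 + (-9)**2 + 35*(-9)) = 11/29 + (124 + 81 - 315) = 11/29 - 110 = -3179/29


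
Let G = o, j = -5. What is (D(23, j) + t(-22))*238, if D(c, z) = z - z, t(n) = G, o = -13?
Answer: -3094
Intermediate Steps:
G = -13
t(n) = -13
D(c, z) = 0
(D(23, j) + t(-22))*238 = (0 - 13)*238 = -13*238 = -3094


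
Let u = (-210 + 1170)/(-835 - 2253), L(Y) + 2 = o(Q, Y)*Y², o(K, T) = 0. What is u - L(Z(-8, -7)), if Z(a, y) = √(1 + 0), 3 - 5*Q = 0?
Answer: 326/193 ≈ 1.6891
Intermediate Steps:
Q = ⅗ (Q = ⅗ - ⅕*0 = ⅗ + 0 = ⅗ ≈ 0.60000)
Z(a, y) = 1 (Z(a, y) = √1 = 1)
L(Y) = -2 (L(Y) = -2 + 0*Y² = -2 + 0 = -2)
u = -60/193 (u = 960/(-3088) = 960*(-1/3088) = -60/193 ≈ -0.31088)
u - L(Z(-8, -7)) = -60/193 - 1*(-2) = -60/193 + 2 = 326/193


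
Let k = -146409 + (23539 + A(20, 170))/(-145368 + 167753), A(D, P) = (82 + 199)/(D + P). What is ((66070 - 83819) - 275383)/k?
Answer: 1246734365800/622694965659 ≈ 2.0022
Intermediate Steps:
A(D, P) = 281/(D + P)
k = -622694965659/4253150 (k = -146409 + (23539 + 281/(20 + 170))/(-145368 + 167753) = -146409 + (23539 + 281/190)/22385 = -146409 + (23539 + 281*(1/190))*(1/22385) = -146409 + (23539 + 281/190)*(1/22385) = -146409 + (4472691/190)*(1/22385) = -146409 + 4472691/4253150 = -622694965659/4253150 ≈ -1.4641e+5)
((66070 - 83819) - 275383)/k = ((66070 - 83819) - 275383)/(-622694965659/4253150) = (-17749 - 275383)*(-4253150/622694965659) = -293132*(-4253150/622694965659) = 1246734365800/622694965659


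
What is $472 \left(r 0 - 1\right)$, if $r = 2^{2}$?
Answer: $-472$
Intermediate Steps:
$r = 4$
$472 \left(r 0 - 1\right) = 472 \left(4 \cdot 0 - 1\right) = 472 \left(0 - 1\right) = 472 \left(-1\right) = -472$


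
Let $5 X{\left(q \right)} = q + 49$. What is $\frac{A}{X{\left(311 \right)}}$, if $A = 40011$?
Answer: $\frac{13337}{24} \approx 555.71$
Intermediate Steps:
$X{\left(q \right)} = \frac{49}{5} + \frac{q}{5}$ ($X{\left(q \right)} = \frac{q + 49}{5} = \frac{49 + q}{5} = \frac{49}{5} + \frac{q}{5}$)
$\frac{A}{X{\left(311 \right)}} = \frac{40011}{\frac{49}{5} + \frac{1}{5} \cdot 311} = \frac{40011}{\frac{49}{5} + \frac{311}{5}} = \frac{40011}{72} = 40011 \cdot \frac{1}{72} = \frac{13337}{24}$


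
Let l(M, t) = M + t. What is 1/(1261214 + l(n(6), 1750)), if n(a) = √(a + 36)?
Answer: 210494/265846344209 - √42/1595078065254 ≈ 7.9178e-7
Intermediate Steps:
n(a) = √(36 + a)
1/(1261214 + l(n(6), 1750)) = 1/(1261214 + (√(36 + 6) + 1750)) = 1/(1261214 + (√42 + 1750)) = 1/(1261214 + (1750 + √42)) = 1/(1262964 + √42)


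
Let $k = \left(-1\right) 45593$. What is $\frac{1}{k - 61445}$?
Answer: $- \frac{1}{107038} \approx -9.3425 \cdot 10^{-6}$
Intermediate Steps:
$k = -45593$
$\frac{1}{k - 61445} = \frac{1}{-45593 - 61445} = \frac{1}{-107038} = - \frac{1}{107038}$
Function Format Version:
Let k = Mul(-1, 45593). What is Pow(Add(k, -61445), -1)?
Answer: Rational(-1, 107038) ≈ -9.3425e-6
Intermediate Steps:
k = -45593
Pow(Add(k, -61445), -1) = Pow(Add(-45593, -61445), -1) = Pow(-107038, -1) = Rational(-1, 107038)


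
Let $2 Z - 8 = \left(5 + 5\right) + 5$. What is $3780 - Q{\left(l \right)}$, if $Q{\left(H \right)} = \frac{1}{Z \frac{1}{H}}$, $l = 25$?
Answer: $\frac{86890}{23} \approx 3777.8$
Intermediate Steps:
$Z = \frac{23}{2}$ ($Z = 4 + \frac{\left(5 + 5\right) + 5}{2} = 4 + \frac{10 + 5}{2} = 4 + \frac{1}{2} \cdot 15 = 4 + \frac{15}{2} = \frac{23}{2} \approx 11.5$)
$Q{\left(H \right)} = \frac{2 H}{23}$ ($Q{\left(H \right)} = \frac{1}{\frac{23}{2} \frac{1}{H}} = \frac{2 H}{23}$)
$3780 - Q{\left(l \right)} = 3780 - \frac{2}{23} \cdot 25 = 3780 - \frac{50}{23} = \frac{86890}{23}$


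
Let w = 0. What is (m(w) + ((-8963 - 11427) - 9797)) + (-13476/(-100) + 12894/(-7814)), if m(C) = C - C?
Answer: -2935513717/97675 ≈ -30054.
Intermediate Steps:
m(C) = 0
(m(w) + ((-8963 - 11427) - 9797)) + (-13476/(-100) + 12894/(-7814)) = (0 + ((-8963 - 11427) - 9797)) + (-13476/(-100) + 12894/(-7814)) = (0 + (-20390 - 9797)) + (-13476*(-1/100) + 12894*(-1/7814)) = (0 - 30187) + (3369/25 - 6447/3907) = -30187 + 13001508/97675 = -2935513717/97675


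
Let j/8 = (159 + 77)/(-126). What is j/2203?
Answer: -944/138789 ≈ -0.0068017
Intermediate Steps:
j = -944/63 (j = 8*((159 + 77)/(-126)) = 8*(236*(-1/126)) = 8*(-118/63) = -944/63 ≈ -14.984)
j/2203 = -944/63/2203 = -944/63*1/2203 = -944/138789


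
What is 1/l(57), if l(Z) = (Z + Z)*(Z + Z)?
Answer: 1/12996 ≈ 7.6947e-5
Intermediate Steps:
l(Z) = 4*Z² (l(Z) = (2*Z)*(2*Z) = 4*Z²)
1/l(57) = 1/(4*57²) = 1/(4*3249) = 1/12996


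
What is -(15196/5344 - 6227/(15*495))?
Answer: -19888303/9919800 ≈ -2.0049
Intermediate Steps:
-(15196/5344 - 6227/(15*495)) = -(15196*(1/5344) - 6227/7425) = -(3799/1336 - 6227*1/7425) = -(3799/1336 - 6227/7425) = -1*19888303/9919800 = -19888303/9919800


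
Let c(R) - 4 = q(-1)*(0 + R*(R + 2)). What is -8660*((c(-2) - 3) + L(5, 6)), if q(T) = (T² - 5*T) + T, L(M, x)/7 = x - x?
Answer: -8660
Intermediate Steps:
L(M, x) = 0 (L(M, x) = 7*(x - x) = 7*0 = 0)
q(T) = T² - 4*T
c(R) = 4 + 5*R*(2 + R) (c(R) = 4 + (-(-4 - 1))*(0 + R*(R + 2)) = 4 + (-1*(-5))*(0 + R*(2 + R)) = 4 + 5*(R*(2 + R)) = 4 + 5*R*(2 + R))
-8660*((c(-2) - 3) + L(5, 6)) = -8660*(((4 + 5*(-2)² + 10*(-2)) - 3) + 0) = -8660*(((4 + 5*4 - 20) - 3) + 0) = -8660*(((4 + 20 - 20) - 3) + 0) = -8660*((4 - 3) + 0) = -8660*(1 + 0) = -8660*1 = -8660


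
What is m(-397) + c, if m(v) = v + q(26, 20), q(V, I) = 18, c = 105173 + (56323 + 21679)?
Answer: 182796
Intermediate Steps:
c = 183175 (c = 105173 + 78002 = 183175)
m(v) = 18 + v (m(v) = v + 18 = 18 + v)
m(-397) + c = (18 - 397) + 183175 = -379 + 183175 = 182796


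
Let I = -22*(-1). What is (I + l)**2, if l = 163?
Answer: 34225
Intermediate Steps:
I = 22
(I + l)**2 = (22 + 163)**2 = 185**2 = 34225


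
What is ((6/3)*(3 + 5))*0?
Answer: 0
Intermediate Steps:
((6/3)*(3 + 5))*0 = ((6*(⅓))*8)*0 = (2*8)*0 = 16*0 = 0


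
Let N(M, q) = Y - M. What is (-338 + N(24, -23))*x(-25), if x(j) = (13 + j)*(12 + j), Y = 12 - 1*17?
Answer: -57252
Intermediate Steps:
Y = -5 (Y = 12 - 17 = -5)
N(M, q) = -5 - M
x(j) = (12 + j)*(13 + j)
(-338 + N(24, -23))*x(-25) = (-338 + (-5 - 1*24))*(156 + (-25)**2 + 25*(-25)) = (-338 + (-5 - 24))*(156 + 625 - 625) = (-338 - 29)*156 = -367*156 = -57252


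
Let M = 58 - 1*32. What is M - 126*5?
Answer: -604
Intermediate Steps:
M = 26 (M = 58 - 32 = 26)
M - 126*5 = 26 - 126*5 = 26 - 630 = -604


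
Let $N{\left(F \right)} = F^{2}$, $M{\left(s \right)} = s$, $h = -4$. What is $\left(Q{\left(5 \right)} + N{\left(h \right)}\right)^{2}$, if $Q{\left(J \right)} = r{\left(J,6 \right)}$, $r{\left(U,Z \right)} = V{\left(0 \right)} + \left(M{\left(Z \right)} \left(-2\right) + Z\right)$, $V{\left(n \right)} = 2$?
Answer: $144$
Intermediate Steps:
$r{\left(U,Z \right)} = 2 - Z$ ($r{\left(U,Z \right)} = 2 + \left(Z \left(-2\right) + Z\right) = 2 + \left(- 2 Z + Z\right) = 2 - Z$)
$Q{\left(J \right)} = -4$ ($Q{\left(J \right)} = 2 - 6 = -4$)
$\left(Q{\left(5 \right)} + N{\left(h \right)}\right)^{2} = \left(-4 + \left(-4\right)^{2}\right)^{2} = \left(-4 + 16\right)^{2} = 12^{2} = 144$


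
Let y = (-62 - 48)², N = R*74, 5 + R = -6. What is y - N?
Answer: 12914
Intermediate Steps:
R = -11 (R = -5 - 6 = -11)
N = -814 (N = -11*74 = -814)
y = 12100 (y = (-110)² = 12100)
y - N = 12100 - 1*(-814) = 12100 + 814 = 12914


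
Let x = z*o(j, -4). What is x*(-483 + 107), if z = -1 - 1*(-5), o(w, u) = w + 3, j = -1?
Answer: -3008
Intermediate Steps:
o(w, u) = 3 + w
z = 4 (z = -1 + 5 = 4)
x = 8 (x = 4*(3 - 1) = 4*2 = 8)
x*(-483 + 107) = 8*(-483 + 107) = 8*(-376) = -3008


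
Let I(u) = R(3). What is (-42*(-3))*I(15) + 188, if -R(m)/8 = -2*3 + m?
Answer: 3212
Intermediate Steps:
R(m) = 48 - 8*m (R(m) = -8*(-2*3 + m) = -8*(-6 + m) = 48 - 8*m)
I(u) = 24 (I(u) = 48 - 8*3 = 48 - 24 = 24)
(-42*(-3))*I(15) + 188 = -42*(-3)*24 + 188 = 126*24 + 188 = 3024 + 188 = 3212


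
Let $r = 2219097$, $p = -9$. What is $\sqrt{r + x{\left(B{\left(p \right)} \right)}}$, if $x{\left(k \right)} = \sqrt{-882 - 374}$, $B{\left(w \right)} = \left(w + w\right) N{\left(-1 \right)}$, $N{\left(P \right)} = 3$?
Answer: $\sqrt{2219097 + 2 i \sqrt{314}} \approx 1489.7 + 0.01 i$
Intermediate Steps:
$B{\left(w \right)} = 6 w$ ($B{\left(w \right)} = \left(w + w\right) 3 = 2 w 3 = 6 w$)
$x{\left(k \right)} = 2 i \sqrt{314}$ ($x{\left(k \right)} = \sqrt{-1256} = 2 i \sqrt{314}$)
$\sqrt{r + x{\left(B{\left(p \right)} \right)}} = \sqrt{2219097 + 2 i \sqrt{314}}$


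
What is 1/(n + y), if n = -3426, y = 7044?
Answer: 1/3618 ≈ 0.00027640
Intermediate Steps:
1/(n + y) = 1/(-3426 + 7044) = 1/3618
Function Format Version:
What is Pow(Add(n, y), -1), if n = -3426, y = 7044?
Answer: Rational(1, 3618) ≈ 0.00027640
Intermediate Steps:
Pow(Add(n, y), -1) = Pow(Add(-3426, 7044), -1) = Pow(3618, -1) = Rational(1, 3618)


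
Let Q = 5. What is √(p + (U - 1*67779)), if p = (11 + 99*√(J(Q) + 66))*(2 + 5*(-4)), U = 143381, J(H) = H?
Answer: √(75404 - 1782*√71) ≈ 245.74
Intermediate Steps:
p = -198 - 1782*√71 (p = (11 + 99*√(5 + 66))*(2 + 5*(-4)) = (11 + 99*√71)*(2 - 20) = (11 + 99*√71)*(-18) = -198 - 1782*√71 ≈ -15213.)
√(p + (U - 1*67779)) = √((-198 - 1782*√71) + (143381 - 1*67779)) = √((-198 - 1782*√71) + (143381 - 67779)) = √((-198 - 1782*√71) + 75602) = √(75404 - 1782*√71)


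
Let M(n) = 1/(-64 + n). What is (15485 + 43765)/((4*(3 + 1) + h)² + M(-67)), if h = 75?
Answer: 776175/108481 ≈ 7.1549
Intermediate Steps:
(15485 + 43765)/((4*(3 + 1) + h)² + M(-67)) = (15485 + 43765)/((4*(3 + 1) + 75)² + 1/(-64 - 67)) = 59250/((4*4 + 75)² + 1/(-131)) = 59250/((16 + 75)² - 1/131) = 59250/(91² - 1/131) = 59250/(8281 - 1/131) = 59250/(1084810/131) = 59250*(131/1084810) = 776175/108481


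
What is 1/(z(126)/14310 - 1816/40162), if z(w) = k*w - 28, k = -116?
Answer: -143679555/153529822 ≈ -0.93584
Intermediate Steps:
z(w) = -28 - 116*w (z(w) = -116*w - 28 = -28 - 116*w)
1/(z(126)/14310 - 1816/40162) = 1/((-28 - 116*126)/14310 - 1816/40162) = 1/((-28 - 14616)*(1/14310) - 1816*1/40162) = 1/(-14644*1/14310 - 908/20081) = 1/(-7322/7155 - 908/20081) = 1/(-153529822/143679555) = -143679555/153529822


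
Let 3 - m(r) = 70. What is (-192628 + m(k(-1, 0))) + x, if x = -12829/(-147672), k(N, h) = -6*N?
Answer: -28455643211/147672 ≈ -1.9270e+5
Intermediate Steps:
m(r) = -67 (m(r) = 3 - 1*70 = 3 - 70 = -67)
x = 12829/147672 (x = -12829*(-1/147672) = 12829/147672 ≈ 0.086875)
(-192628 + m(k(-1, 0))) + x = (-192628 - 67) + 12829/147672 = -192695 + 12829/147672 = -28455643211/147672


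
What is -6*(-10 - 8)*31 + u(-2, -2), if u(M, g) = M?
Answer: 3346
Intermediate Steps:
-6*(-10 - 8)*31 + u(-2, -2) = -6*(-10 - 8)*31 - 2 = -6*(-18)*31 - 2 = 108*31 - 2 = 3348 - 2 = 3346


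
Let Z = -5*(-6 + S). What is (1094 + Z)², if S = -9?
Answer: 1366561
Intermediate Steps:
Z = 75 (Z = -5*(-6 - 9) = -5*(-15) = 75)
(1094 + Z)² = (1094 + 75)² = 1169² = 1366561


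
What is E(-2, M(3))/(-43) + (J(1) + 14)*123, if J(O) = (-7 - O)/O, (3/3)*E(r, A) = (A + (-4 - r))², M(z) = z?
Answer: 31733/43 ≈ 737.98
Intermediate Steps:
E(r, A) = (-4 + A - r)² (E(r, A) = (A + (-4 - r))² = (-4 + A - r)²)
J(O) = (-7 - O)/O
E(-2, M(3))/(-43) + (J(1) + 14)*123 = (4 - 2 - 1*3)²/(-43) + ((-7 - 1*1)/1 + 14)*123 = (4 - 2 - 3)²*(-1/43) + (1*(-7 - 1) + 14)*123 = (-1)²*(-1/43) + (1*(-8) + 14)*123 = 1*(-1/43) + (-8 + 14)*123 = -1/43 + 6*123 = -1/43 + 738 = 31733/43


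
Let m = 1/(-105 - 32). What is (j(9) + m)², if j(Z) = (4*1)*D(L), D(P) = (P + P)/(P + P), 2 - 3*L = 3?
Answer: 299209/18769 ≈ 15.942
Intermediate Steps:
L = -⅓ (L = ⅔ - ⅓*3 = ⅔ - 1 = -⅓ ≈ -0.33333)
m = -1/137 (m = 1/(-137) = -1/137 ≈ -0.0072993)
D(P) = 1 (D(P) = (2*P)/((2*P)) = (2*P)*(1/(2*P)) = 1)
j(Z) = 4 (j(Z) = (4*1)*1 = 4*1 = 4)
(j(9) + m)² = (4 - 1/137)² = (547/137)² = 299209/18769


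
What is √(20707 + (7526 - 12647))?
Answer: √15586 ≈ 124.84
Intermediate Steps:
√(20707 + (7526 - 12647)) = √(20707 - 5121) = √15586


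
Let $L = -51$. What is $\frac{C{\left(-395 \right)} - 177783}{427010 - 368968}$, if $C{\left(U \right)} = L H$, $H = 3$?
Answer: $- \frac{88968}{29021} \approx -3.0656$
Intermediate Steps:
$C{\left(U \right)} = -153$ ($C{\left(U \right)} = \left(-51\right) 3 = -153$)
$\frac{C{\left(-395 \right)} - 177783}{427010 - 368968} = \frac{-153 - 177783}{427010 - 368968} = - \frac{177936}{58042} = \left(-177936\right) \frac{1}{58042} = - \frac{88968}{29021}$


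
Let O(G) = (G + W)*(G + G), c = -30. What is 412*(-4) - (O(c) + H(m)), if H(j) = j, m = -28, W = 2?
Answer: -3300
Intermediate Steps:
O(G) = 2*G*(2 + G) (O(G) = (G + 2)*(G + G) = (2 + G)*(2*G) = 2*G*(2 + G))
412*(-4) - (O(c) + H(m)) = 412*(-4) - (2*(-30)*(2 - 30) - 28) = -1648 - (2*(-30)*(-28) - 28) = -1648 - (1680 - 28) = -1648 - 1*1652 = -1648 - 1652 = -3300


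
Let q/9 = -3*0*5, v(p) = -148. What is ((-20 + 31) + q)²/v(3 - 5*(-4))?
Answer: -121/148 ≈ -0.81757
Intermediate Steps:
q = 0 (q = 9*(-3*0*5) = 9*(0*5) = 9*0 = 0)
((-20 + 31) + q)²/v(3 - 5*(-4)) = ((-20 + 31) + 0)²/(-148) = (11 + 0)²*(-1/148) = 11²*(-1/148) = 121*(-1/148) = -121/148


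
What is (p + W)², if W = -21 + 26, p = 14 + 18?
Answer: 1369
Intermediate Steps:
p = 32
W = 5
(p + W)² = (32 + 5)² = 37² = 1369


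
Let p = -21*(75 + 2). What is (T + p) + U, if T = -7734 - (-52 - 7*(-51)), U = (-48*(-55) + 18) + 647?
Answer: -6351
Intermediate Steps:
p = -1617 (p = -21*77 = -1617)
U = 3305 (U = (2640 + 18) + 647 = 2658 + 647 = 3305)
T = -8039 (T = -7734 - (-52 + 357) = -7734 - 1*305 = -7734 - 305 = -8039)
(T + p) + U = (-8039 - 1617) + 3305 = -9656 + 3305 = -6351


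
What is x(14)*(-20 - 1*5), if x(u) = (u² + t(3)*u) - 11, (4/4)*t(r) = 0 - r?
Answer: -3575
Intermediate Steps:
t(r) = -r (t(r) = 0 - r = -r)
x(u) = -11 + u² - 3*u (x(u) = (u² + (-1*3)*u) - 11 = (u² - 3*u) - 11 = -11 + u² - 3*u)
x(14)*(-20 - 1*5) = (-11 + 14² - 3*14)*(-20 - 1*5) = (-11 + 196 - 42)*(-20 - 5) = 143*(-25) = -3575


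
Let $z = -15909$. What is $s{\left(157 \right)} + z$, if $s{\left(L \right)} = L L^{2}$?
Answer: $3853984$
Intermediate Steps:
$s{\left(L \right)} = L^{3}$
$s{\left(157 \right)} + z = 157^{3} - 15909 = 3869893 - 15909 = 3853984$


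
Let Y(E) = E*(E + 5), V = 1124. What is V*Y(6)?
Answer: 74184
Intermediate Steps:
Y(E) = E*(5 + E)
V*Y(6) = 1124*(6*(5 + 6)) = 1124*(6*11) = 1124*66 = 74184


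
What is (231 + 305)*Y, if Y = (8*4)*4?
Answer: 68608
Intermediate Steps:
Y = 128 (Y = 32*4 = 128)
(231 + 305)*Y = (231 + 305)*128 = 536*128 = 68608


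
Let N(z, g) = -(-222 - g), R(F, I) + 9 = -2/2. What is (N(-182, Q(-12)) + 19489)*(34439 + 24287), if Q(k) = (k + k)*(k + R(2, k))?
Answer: 1188555514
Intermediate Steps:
R(F, I) = -10 (R(F, I) = -9 - 2/2 = -9 - 2*½ = -9 - 1 = -10)
Q(k) = 2*k*(-10 + k) (Q(k) = (k + k)*(k - 10) = (2*k)*(-10 + k) = 2*k*(-10 + k))
N(z, g) = 222 + g
(N(-182, Q(-12)) + 19489)*(34439 + 24287) = ((222 + 2*(-12)*(-10 - 12)) + 19489)*(34439 + 24287) = ((222 + 2*(-12)*(-22)) + 19489)*58726 = ((222 + 528) + 19489)*58726 = (750 + 19489)*58726 = 20239*58726 = 1188555514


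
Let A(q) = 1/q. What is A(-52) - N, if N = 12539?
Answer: -652029/52 ≈ -12539.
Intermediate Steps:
A(-52) - N = 1/(-52) - 1*12539 = -1/52 - 12539 = -652029/52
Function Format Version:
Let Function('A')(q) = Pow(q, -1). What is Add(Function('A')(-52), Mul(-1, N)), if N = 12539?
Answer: Rational(-652029, 52) ≈ -12539.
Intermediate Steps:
Add(Function('A')(-52), Mul(-1, N)) = Add(Pow(-52, -1), Mul(-1, 12539)) = Add(Rational(-1, 52), -12539) = Rational(-652029, 52)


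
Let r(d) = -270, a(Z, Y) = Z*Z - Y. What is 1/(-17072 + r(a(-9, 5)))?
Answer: -1/17342 ≈ -5.7663e-5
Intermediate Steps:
a(Z, Y) = Z**2 - Y
1/(-17072 + r(a(-9, 5))) = 1/(-17072 - 270) = 1/(-17342) = -1/17342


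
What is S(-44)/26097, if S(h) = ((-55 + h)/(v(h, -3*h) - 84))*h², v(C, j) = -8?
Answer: 15972/200077 ≈ 0.079829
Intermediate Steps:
S(h) = h²*(55/92 - h/92) (S(h) = ((-55 + h)/(-8 - 84))*h² = ((-55 + h)/(-92))*h² = ((-55 + h)*(-1/92))*h² = (55/92 - h/92)*h² = h²*(55/92 - h/92))
S(-44)/26097 = ((1/92)*(-44)²*(55 - 1*(-44)))/26097 = ((1/92)*1936*(55 + 44))*(1/26097) = ((1/92)*1936*99)*(1/26097) = (47916/23)*(1/26097) = 15972/200077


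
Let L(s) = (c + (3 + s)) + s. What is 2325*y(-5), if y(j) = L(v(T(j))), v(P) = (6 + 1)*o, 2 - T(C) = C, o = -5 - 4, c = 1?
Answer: -283650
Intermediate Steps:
o = -9
T(C) = 2 - C
v(P) = -63 (v(P) = (6 + 1)*(-9) = 7*(-9) = -63)
L(s) = 4 + 2*s (L(s) = (1 + (3 + s)) + s = (4 + s) + s = 4 + 2*s)
y(j) = -122 (y(j) = 4 + 2*(-63) = 4 - 126 = -122)
2325*y(-5) = 2325*(-122) = -283650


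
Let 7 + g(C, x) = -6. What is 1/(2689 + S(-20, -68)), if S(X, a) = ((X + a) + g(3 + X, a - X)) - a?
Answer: 1/2656 ≈ 0.00037651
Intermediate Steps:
g(C, x) = -13 (g(C, x) = -7 - 6 = -13)
S(X, a) = -13 + X (S(X, a) = ((X + a) - 13) - a = (-13 + X + a) - a = -13 + X)
1/(2689 + S(-20, -68)) = 1/(2689 + (-13 - 20)) = 1/(2689 - 33) = 1/2656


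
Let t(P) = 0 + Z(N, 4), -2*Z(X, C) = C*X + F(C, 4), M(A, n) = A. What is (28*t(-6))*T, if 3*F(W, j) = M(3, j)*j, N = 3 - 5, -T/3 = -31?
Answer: 5208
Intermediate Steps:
T = 93 (T = -3*(-31) = 93)
N = -2
F(W, j) = j (F(W, j) = (3*j)/3 = j)
Z(X, C) = -2 - C*X/2 (Z(X, C) = -(C*X + 4)/2 = -(4 + C*X)/2 = -2 - C*X/2)
t(P) = 2 (t(P) = 0 + (-2 - ½*4*(-2)) = 0 + (-2 + 4) = 0 + 2 = 2)
(28*t(-6))*T = (28*2)*93 = 56*93 = 5208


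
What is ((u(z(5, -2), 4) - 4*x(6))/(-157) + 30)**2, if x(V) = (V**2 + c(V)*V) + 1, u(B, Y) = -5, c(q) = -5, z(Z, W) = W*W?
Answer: 22496049/24649 ≈ 912.66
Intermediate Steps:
z(Z, W) = W**2
x(V) = 1 + V**2 - 5*V (x(V) = (V**2 - 5*V) + 1 = 1 + V**2 - 5*V)
((u(z(5, -2), 4) - 4*x(6))/(-157) + 30)**2 = ((-5 - 4*(1 + 6**2 - 5*6))/(-157) + 30)**2 = ((-5 - 4*(1 + 36 - 30))*(-1/157) + 30)**2 = ((-5 - 4*7)*(-1/157) + 30)**2 = ((-5 - 28)*(-1/157) + 30)**2 = (-33*(-1/157) + 30)**2 = (33/157 + 30)**2 = (4743/157)**2 = 22496049/24649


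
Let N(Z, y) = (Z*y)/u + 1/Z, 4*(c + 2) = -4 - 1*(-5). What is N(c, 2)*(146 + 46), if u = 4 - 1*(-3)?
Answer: -1440/7 ≈ -205.71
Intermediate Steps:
c = -7/4 (c = -2 + (-4 - 1*(-5))/4 = -2 + (-4 + 5)/4 = -2 + (¼)*1 = -2 + ¼ = -7/4 ≈ -1.7500)
u = 7 (u = 4 + 3 = 7)
N(Z, y) = 1/Z + Z*y/7 (N(Z, y) = (Z*y)/7 + 1/Z = (Z*y)*(⅐) + 1/Z = Z*y/7 + 1/Z = 1/Z + Z*y/7)
N(c, 2)*(146 + 46) = (1/(-7/4) + (⅐)*(-7/4)*2)*(146 + 46) = (-4/7 - ½)*192 = -15/14*192 = -1440/7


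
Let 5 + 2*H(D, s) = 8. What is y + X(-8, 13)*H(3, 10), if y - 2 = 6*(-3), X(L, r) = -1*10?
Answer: -31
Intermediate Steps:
H(D, s) = 3/2 (H(D, s) = -5/2 + (½)*8 = -5/2 + 4 = 3/2)
X(L, r) = -10
y = -16 (y = 2 + 6*(-3) = 2 - 18 = -16)
y + X(-8, 13)*H(3, 10) = -16 - 10*3/2 = -16 - 15 = -31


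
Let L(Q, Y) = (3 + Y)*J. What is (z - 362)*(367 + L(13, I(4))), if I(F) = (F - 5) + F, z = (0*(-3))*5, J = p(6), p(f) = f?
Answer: -145886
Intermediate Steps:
J = 6
z = 0 (z = 0*5 = 0)
I(F) = -5 + 2*F (I(F) = (-5 + F) + F = -5 + 2*F)
L(Q, Y) = 18 + 6*Y (L(Q, Y) = (3 + Y)*6 = 18 + 6*Y)
(z - 362)*(367 + L(13, I(4))) = (0 - 362)*(367 + (18 + 6*(-5 + 2*4))) = -362*(367 + (18 + 6*(-5 + 8))) = -362*(367 + (18 + 6*3)) = -362*(367 + (18 + 18)) = -362*(367 + 36) = -362*403 = -145886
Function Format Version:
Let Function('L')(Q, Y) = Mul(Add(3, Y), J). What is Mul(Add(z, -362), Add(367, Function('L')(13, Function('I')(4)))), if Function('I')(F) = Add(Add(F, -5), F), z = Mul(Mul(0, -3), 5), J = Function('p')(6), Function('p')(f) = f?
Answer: -145886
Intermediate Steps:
J = 6
z = 0 (z = Mul(0, 5) = 0)
Function('I')(F) = Add(-5, Mul(2, F)) (Function('I')(F) = Add(Add(-5, F), F) = Add(-5, Mul(2, F)))
Function('L')(Q, Y) = Add(18, Mul(6, Y)) (Function('L')(Q, Y) = Mul(Add(3, Y), 6) = Add(18, Mul(6, Y)))
Mul(Add(z, -362), Add(367, Function('L')(13, Function('I')(4)))) = Mul(Add(0, -362), Add(367, Add(18, Mul(6, Add(-5, Mul(2, 4)))))) = Mul(-362, Add(367, Add(18, Mul(6, Add(-5, 8))))) = Mul(-362, Add(367, Add(18, Mul(6, 3)))) = Mul(-362, Add(367, Add(18, 18))) = Mul(-362, Add(367, 36)) = Mul(-362, 403) = -145886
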